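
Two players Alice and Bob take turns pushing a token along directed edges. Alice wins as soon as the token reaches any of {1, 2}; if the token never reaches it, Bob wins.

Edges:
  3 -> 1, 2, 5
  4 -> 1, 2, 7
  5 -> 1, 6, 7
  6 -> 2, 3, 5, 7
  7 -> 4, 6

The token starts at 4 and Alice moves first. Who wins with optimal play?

Track states (vertex, player-to-move).
A0 = {(1,Alice), (1,Bob), (2,Alice), (2,Bob)}
A1: add {(3,Alice), (4,Alice), (5,Alice), (6,Alice)}.
(4,Alice) ∈ A1 ⇒ Alice forces the target.

Alice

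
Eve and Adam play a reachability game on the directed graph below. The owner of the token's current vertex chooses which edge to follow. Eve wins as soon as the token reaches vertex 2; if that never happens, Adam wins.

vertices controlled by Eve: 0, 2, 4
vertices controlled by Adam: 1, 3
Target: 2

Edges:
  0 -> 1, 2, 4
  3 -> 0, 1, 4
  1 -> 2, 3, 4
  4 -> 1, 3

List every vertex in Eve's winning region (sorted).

A0 = {2}
A1: add {0} — 0 (Eve) has 0→2.
A2 = A1; e.g. 1 (Adam) can still go to 3. Fixed point.
Eve's winning region = {0, 2}.

0, 2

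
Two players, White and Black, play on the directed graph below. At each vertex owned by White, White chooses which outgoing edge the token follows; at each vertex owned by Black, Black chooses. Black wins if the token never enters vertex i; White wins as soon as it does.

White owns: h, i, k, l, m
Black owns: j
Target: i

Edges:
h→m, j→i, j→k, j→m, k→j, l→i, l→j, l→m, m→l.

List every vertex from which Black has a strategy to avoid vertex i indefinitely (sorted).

j, k

A0 = {i}
A1: add {l} — l (White) has l→i.
A2: add {m} — m (White) has m→l.
A3: add {h} — h (White) has h→m.
A4 = A3; e.g. j (Black) can still go to k. Fixed point.
White's attractor = {h, i, l, m}; Black avoids the target exactly from the complement.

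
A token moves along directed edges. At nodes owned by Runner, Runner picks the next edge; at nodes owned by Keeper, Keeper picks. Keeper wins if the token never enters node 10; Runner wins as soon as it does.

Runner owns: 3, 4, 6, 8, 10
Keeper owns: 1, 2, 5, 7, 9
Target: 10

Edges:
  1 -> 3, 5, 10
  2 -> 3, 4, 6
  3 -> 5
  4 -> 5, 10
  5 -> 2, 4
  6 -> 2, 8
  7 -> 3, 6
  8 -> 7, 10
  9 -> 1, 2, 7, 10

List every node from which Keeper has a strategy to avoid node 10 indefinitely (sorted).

A0 = {10}
A1: add {4, 8} — 4 (Runner) has 4→10; 8 (Runner) has 8→10.
A2: add {6} — 6 (Runner) has 6→8.
A3 = A2; e.g. 1 (Keeper) can still go to 3. Fixed point.
Runner's attractor = {4, 6, 8, 10}; Keeper avoids the target exactly from the complement.

1, 2, 3, 5, 7, 9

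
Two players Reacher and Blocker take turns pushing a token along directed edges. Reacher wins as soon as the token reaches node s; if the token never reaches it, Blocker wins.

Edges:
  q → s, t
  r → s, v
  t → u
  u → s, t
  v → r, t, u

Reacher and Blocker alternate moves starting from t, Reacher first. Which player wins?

Blocker

Track states (vertex, player-to-move).
A0 = {(s,Reacher), (s,Blocker)}
A1: add {(q,Reacher), (r,Reacher), (u,Reacher)}.
A2: add {(t,Blocker)}.
A3: add {(v,Reacher)}.
A4: add {(r,Blocker)}.
A5 = A4; e.g. (q,Blocker) stays out. (t,Reacher) never enters ⇒ Blocker avoids the target.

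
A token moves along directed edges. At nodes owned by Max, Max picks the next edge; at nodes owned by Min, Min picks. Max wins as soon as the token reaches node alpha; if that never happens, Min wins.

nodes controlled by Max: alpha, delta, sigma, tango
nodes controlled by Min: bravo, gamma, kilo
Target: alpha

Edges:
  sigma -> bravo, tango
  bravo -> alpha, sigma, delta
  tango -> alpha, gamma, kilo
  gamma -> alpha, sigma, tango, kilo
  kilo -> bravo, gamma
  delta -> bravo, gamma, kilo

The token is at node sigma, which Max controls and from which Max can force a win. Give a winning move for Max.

A0 = {alpha}
A1: add {tango} — tango (Max) has tango→alpha.
A2: add {sigma} — sigma (Max) has sigma→tango.
A3 = A2; e.g. bravo (Min) can still go to delta. Fixed point.
From sigma, successor tango is in the attractor (rank 1); the other successor bravo is not.

tango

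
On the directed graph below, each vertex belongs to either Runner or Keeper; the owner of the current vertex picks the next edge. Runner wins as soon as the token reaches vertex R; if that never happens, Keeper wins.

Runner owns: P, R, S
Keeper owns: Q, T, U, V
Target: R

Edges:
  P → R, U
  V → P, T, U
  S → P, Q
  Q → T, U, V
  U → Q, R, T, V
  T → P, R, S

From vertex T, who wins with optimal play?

Runner

A0 = {R}
A1: add {P} — P (Runner) has P→R.
A2: add {S} — S (Runner) has S→P.
A3: add {T} — T (Keeper): all of {P, R, S} already in.
A4 = A3; e.g. Q (Keeper) can still go to U. Fixed point.
T ∈ A3, so Runner can force the target.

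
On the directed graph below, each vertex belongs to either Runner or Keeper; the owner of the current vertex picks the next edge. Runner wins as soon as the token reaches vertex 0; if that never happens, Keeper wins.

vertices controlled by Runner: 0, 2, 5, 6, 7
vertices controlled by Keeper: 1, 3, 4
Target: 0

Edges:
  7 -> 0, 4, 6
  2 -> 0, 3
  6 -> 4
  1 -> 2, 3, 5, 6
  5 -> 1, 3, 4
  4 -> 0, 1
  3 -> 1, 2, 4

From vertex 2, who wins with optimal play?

A0 = {0}
A1: add {2, 7} — 2 (Runner) has 2→0; 7 (Runner) has 7→0.
A2 = A1; e.g. 1 (Keeper) can still go to 3. Fixed point.
2 ∈ A1, so Runner can force the target.

Runner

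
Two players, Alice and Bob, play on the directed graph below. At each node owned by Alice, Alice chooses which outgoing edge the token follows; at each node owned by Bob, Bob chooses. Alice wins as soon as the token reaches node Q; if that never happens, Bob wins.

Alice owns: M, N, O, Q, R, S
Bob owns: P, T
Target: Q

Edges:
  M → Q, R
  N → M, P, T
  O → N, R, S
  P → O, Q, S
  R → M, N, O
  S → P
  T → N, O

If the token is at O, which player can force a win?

A0 = {Q}
A1: add {M} — M (Alice) has M→Q.
A2: add {N, R} — N (Alice) has N→M; R (Alice) has R→M.
A3: add {O} — O (Alice) has O→N.
O ∈ A3, so Alice can force the target.

Alice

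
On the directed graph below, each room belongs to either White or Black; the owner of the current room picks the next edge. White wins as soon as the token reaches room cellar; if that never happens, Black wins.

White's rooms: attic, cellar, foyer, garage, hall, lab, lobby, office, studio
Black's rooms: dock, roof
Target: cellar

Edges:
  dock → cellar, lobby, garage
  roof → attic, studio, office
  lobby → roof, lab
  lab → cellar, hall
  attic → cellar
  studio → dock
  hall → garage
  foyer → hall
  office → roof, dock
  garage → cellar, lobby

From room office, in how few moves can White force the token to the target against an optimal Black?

4

A0 = {cellar}
A1: add {attic, garage, lab} — attic (White) has attic→cellar; garage (White) has garage→cellar; lab (White) has lab→cellar.
A2: add {hall, lobby} — lobby (White) has lobby→lab; hall (White) has hall→garage.
A3: add {dock, foyer} — foyer (White) has foyer→hall; dock (Black): all of {cellar, lobby, garage} already in.
A4: add {office, studio} — studio (White) has studio→dock; office (White) has office→dock.
office enters the attractor at level 4, so White can force the target in 4 moves from there.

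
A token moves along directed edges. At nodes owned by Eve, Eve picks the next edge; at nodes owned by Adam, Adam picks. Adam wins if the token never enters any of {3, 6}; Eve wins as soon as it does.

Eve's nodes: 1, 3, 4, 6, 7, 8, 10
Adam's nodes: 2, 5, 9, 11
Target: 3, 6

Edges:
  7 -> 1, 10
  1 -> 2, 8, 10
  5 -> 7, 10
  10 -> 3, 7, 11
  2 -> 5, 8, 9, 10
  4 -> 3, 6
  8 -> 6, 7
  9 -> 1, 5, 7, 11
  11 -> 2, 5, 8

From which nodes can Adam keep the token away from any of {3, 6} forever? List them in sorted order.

A0 = {3, 6}
A1: add {4, 8, 10} — 4 (Eve) has 4→3; 8 (Eve) has 8→6; 10 (Eve) has 10→3.
A2: add {1, 7} — 1 (Eve) has 1→8; 7 (Eve) has 7→10.
A3: add {5} — 5 (Adam): all of {7, 10} already in.
A4 = A3; e.g. 2 (Adam) can still go to 9. Fixed point.
Eve's attractor = {1, 3, 4, 5, 6, 7, 8, 10}; Adam avoids the target exactly from the complement.

2, 9, 11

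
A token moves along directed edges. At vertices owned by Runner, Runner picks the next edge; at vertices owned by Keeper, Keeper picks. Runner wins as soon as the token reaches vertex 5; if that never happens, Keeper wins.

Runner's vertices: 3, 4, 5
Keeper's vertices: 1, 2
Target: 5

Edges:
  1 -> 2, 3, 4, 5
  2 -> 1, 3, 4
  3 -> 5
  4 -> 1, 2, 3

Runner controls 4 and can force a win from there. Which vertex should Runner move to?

A0 = {5}
A1: add {3} — 3 (Runner) has 3→5.
A2: add {4} — 4 (Runner) has 4→3.
A3 = A2; e.g. 1 (Keeper) can still go to 2. Fixed point.
From 4, successor 3 is in the attractor (rank 1); the other successors 1, 2 are not.

3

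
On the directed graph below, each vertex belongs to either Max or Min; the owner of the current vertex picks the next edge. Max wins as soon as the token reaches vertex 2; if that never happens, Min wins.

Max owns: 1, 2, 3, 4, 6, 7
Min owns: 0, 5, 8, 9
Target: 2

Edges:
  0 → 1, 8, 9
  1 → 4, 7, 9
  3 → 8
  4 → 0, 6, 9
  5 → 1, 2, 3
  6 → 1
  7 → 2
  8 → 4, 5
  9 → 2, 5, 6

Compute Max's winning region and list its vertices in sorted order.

A0 = {2}
A1: add {7} — 7 (Max) has 7→2.
A2: add {1} — 1 (Max) has 1→7.
A3: add {6} — 6 (Max) has 6→1.
A4: add {4} — 4 (Max) has 4→6.
A5 = A4; e.g. 0 (Min) can still go to 8. Fixed point.
Max's winning region = {1, 2, 4, 6, 7}.

1, 2, 4, 6, 7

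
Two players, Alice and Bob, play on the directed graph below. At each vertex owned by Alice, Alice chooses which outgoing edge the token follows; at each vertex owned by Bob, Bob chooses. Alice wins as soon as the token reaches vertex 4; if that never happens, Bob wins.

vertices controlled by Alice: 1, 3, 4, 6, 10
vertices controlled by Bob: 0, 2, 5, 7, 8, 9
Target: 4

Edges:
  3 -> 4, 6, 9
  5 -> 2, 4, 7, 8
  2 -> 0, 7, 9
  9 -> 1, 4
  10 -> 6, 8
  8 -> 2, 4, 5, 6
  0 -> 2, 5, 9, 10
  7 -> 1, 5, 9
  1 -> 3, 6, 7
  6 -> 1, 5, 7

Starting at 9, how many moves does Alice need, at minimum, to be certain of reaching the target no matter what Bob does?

A0 = {4}
A1: add {3} — 3 (Alice) has 3→4.
A2: add {1} — 1 (Alice) has 1→3.
A3: add {6, 9} — 6 (Alice) has 6→1; 9 (Bob): all of {1, 4} already in.
9 enters the attractor at level 3, so Alice can force the target in 3 moves from there.

3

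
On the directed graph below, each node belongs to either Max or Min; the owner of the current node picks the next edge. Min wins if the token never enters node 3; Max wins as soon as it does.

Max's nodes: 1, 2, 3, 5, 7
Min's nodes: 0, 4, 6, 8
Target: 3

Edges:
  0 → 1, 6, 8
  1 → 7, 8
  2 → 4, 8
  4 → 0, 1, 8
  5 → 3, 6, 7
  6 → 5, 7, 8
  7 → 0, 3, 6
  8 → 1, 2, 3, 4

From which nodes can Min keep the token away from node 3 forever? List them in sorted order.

A0 = {3}
A1: add {5, 7} — 5 (Max) has 5→3; 7 (Max) has 7→3.
A2: add {1} — 1 (Max) has 1→7.
A3 = A2; e.g. 0 (Min) can still go to 6. Fixed point.
Max's attractor = {1, 3, 5, 7}; Min avoids the target exactly from the complement.

0, 2, 4, 6, 8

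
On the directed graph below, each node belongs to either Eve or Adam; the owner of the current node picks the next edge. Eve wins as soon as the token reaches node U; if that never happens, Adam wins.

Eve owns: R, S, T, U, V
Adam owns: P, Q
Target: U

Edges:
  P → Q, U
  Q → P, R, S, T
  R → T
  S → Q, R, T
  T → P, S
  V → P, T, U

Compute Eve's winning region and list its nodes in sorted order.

A0 = {U}
A1: add {V} — V (Eve) has V→U.
A2 = A1; e.g. P (Adam) can still go to Q. Fixed point.
Eve's winning region = {U, V}.

U, V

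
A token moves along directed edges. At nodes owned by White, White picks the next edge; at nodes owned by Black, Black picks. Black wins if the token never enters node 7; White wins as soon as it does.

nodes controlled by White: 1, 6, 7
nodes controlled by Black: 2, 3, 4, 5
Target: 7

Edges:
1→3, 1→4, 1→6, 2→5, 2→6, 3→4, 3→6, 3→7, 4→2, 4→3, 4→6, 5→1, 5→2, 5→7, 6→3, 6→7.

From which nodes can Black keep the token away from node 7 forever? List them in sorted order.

A0 = {7}
A1: add {6} — 6 (White) has 6→7.
A2: add {1} — 1 (White) has 1→6.
A3 = A2; e.g. 2 (Black) can still go to 5. Fixed point.
White's attractor = {1, 6, 7}; Black avoids the target exactly from the complement.

2, 3, 4, 5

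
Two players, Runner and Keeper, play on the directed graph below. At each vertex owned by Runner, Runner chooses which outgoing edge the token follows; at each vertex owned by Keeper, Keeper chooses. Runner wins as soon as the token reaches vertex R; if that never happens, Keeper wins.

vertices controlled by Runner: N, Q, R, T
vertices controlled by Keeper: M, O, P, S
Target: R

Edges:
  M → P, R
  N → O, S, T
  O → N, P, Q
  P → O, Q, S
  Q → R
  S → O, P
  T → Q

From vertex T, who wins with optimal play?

Runner

A0 = {R}
A1: add {Q} — Q (Runner) has Q→R.
A2: add {T} — T (Runner) has T→Q.
T ∈ A2, so Runner can force the target.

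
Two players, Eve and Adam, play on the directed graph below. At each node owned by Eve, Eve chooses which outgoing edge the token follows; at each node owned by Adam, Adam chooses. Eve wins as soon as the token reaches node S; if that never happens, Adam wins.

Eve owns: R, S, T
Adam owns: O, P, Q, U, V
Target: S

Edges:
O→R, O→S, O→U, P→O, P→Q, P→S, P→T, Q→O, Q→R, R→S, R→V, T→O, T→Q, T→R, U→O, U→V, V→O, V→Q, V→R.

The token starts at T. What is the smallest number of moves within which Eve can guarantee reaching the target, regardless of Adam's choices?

A0 = {S}
A1: add {R} — R (Eve) has R→S.
A2: add {T} — T (Eve) has T→R.
A3 = A2; e.g. O (Adam) can still go to U. Fixed point.
T enters the attractor at level 2, so Eve can force the target in 2 moves from there.

2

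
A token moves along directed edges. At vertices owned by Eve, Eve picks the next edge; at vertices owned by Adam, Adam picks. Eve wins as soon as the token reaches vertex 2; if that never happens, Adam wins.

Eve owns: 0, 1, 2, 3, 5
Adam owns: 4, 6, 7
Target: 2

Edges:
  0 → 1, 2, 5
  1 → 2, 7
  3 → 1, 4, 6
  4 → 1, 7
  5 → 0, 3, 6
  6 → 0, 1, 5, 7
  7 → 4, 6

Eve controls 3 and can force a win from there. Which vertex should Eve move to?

A0 = {2}
A1: add {0, 1} — 0 (Eve) has 0→2; 1 (Eve) has 1→2.
A2: add {3, 5} — 3 (Eve) has 3→1; 5 (Eve) has 5→0.
A3 = A2; e.g. 4 (Adam) can still go to 7. Fixed point.
From 3, successor 1 is in the attractor (rank 1); the other successors 4, 6 are not.

1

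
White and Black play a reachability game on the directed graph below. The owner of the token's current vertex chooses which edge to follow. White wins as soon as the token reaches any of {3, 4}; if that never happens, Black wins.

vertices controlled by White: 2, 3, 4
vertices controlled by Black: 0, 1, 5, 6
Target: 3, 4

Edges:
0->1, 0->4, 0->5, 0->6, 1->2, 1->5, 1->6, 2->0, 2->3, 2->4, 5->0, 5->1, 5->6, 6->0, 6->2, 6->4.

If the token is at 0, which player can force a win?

Black

A0 = {3, 4}
A1: add {2} — 2 (White) has 2→3.
A2 = A1; e.g. 0 (Black) can still go to 1. Fixed point.
0 never enters the attractor, so Black can avoid the target forever.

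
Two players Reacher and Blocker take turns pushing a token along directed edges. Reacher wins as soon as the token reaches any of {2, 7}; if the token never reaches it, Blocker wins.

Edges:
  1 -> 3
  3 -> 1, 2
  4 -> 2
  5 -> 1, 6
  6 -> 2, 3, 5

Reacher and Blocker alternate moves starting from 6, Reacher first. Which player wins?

Reacher

Track states (vertex, player-to-move).
A0 = {(2,Reacher), (2,Blocker), (7,Reacher), (7,Blocker)}
A1: add {(3,Reacher), (4,Reacher), (4,Blocker), (6,Reacher)}.
(6,Reacher) ∈ A1 ⇒ Reacher forces the target.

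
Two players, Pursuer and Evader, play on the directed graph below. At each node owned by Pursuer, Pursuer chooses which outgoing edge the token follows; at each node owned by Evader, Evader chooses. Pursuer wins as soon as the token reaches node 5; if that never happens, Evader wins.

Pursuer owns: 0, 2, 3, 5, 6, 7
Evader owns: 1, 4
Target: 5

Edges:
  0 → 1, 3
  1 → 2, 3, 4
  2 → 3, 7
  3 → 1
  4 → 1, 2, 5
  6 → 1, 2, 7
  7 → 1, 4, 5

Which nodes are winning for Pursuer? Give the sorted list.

2, 5, 6, 7

A0 = {5}
A1: add {7} — 7 (Pursuer) has 7→5.
A2: add {2, 6} — 2 (Pursuer) has 2→7; 6 (Pursuer) has 6→7.
A3 = A2; e.g. 0 (Pursuer) has no edge into A2. Fixed point.
Pursuer's winning region = {2, 5, 6, 7}.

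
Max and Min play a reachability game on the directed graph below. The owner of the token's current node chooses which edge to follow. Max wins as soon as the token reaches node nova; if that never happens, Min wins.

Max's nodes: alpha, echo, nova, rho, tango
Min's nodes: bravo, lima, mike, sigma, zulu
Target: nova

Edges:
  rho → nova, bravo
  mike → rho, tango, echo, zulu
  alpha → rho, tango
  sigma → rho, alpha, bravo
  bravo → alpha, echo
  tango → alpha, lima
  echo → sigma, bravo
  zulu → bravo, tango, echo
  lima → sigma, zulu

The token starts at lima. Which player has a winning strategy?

A0 = {nova}
A1: add {rho} — rho (Max) has rho→nova.
A2: add {alpha} — alpha (Max) has alpha→rho.
A3: add {tango} — tango (Max) has tango→alpha.
A4 = A3; e.g. mike (Min) can still go to echo. Fixed point.
lima never enters the attractor, so Min can avoid the target forever.

Min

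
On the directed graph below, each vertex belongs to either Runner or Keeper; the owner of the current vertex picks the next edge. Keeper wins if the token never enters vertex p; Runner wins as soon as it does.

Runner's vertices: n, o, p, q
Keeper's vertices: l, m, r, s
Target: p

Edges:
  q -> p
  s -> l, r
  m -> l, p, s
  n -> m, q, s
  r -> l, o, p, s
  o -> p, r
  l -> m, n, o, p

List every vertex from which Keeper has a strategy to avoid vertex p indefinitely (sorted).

A0 = {p}
A1: add {o, q} — o (Runner) has o→p; q (Runner) has q→p.
A2: add {n} — n (Runner) has n→q.
A3 = A2; e.g. l (Keeper) can still go to m. Fixed point.
Runner's attractor = {n, o, p, q}; Keeper avoids the target exactly from the complement.

l, m, r, s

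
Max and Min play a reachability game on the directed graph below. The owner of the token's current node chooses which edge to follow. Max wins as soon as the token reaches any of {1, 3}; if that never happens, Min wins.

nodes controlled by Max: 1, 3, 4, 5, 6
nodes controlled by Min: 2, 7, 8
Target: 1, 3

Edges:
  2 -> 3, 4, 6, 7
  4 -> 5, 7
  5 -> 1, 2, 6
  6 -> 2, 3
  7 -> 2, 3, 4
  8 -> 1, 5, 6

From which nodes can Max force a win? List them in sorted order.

A0 = {1, 3}
A1: add {5, 6} — 5 (Max) has 5→1; 6 (Max) has 6→3.
A2: add {4, 8} — 4 (Max) has 4→5; 8 (Min): all of {1, 5, 6} already in.
A3 = A2; e.g. 2 (Min) can still go to 7. Fixed point.
Max's winning region = {1, 3, 4, 5, 6, 8}.

1, 3, 4, 5, 6, 8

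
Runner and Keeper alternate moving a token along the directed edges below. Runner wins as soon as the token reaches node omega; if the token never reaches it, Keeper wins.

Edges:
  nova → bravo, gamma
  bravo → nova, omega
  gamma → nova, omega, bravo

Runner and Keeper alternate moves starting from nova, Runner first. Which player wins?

Keeper

Track states (vertex, player-to-move).
A0 = {(omega,Runner), (omega,Keeper)}
A1: add {(bravo,Runner), (gamma,Runner)}.
A2: add {(nova,Keeper)}.
A3 = A2; e.g. (nova,Runner) stays out. (nova,Runner) never enters ⇒ Keeper avoids the target.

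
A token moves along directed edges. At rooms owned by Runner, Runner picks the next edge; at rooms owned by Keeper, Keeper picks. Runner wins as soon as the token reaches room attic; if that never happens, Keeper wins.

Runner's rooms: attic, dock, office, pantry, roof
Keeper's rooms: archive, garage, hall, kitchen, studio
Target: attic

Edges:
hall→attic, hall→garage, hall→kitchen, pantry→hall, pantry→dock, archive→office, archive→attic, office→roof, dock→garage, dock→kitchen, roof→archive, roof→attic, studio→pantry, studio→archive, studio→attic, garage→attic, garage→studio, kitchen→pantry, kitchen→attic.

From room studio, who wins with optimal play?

A0 = {attic}
A1: add {roof} — roof (Runner) has roof→attic.
A2: add {office} — office (Runner) has office→roof.
A3: add {archive} — archive (Keeper): all of {office, attic} already in.
A4 = A3; e.g. hall (Keeper) can still go to garage. Fixed point.
studio never enters the attractor, so Keeper can avoid the target forever.

Keeper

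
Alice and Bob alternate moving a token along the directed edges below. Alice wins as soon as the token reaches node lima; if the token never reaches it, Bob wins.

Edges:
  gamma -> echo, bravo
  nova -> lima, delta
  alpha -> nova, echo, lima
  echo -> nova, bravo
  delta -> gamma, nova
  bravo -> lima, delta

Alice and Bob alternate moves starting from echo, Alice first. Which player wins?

Bob

Track states (vertex, player-to-move).
A0 = {(lima,Alice), (lima,Bob)}
A1: add {(nova,Alice), (alpha,Alice), (bravo,Alice)}.
A2: add {(echo,Bob)}.
A3: add {(gamma,Alice)}.
A4: add {(delta,Bob)}.
A5 = A4; e.g. (gamma,Bob) stays out. (echo,Alice) never enters ⇒ Bob avoids the target.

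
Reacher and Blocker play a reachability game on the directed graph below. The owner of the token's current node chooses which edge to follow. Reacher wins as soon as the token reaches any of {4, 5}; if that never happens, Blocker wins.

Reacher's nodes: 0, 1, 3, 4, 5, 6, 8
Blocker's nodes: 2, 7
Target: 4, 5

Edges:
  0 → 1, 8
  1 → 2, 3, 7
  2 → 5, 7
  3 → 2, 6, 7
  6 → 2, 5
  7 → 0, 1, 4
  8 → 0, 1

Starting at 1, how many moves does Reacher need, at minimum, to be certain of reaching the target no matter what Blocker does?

A0 = {4, 5}
A1: add {6} — 6 (Reacher) has 6→5.
A2: add {3} — 3 (Reacher) has 3→6.
A3: add {1} — 1 (Reacher) has 1→3.
1 enters the attractor at level 3, so Reacher can force the target in 3 moves from there.

3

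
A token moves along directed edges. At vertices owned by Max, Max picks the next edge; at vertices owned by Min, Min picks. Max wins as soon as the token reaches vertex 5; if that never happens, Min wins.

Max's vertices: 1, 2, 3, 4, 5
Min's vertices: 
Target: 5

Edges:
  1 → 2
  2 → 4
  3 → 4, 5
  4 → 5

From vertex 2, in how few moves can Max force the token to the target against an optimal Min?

2

A0 = {5}
A1: add {3, 4} — 3 (Max) has 3→5; 4 (Max) has 4→5.
A2: add {2} — 2 (Max) has 2→4.
2 enters the attractor at level 2, so Max can force the target in 2 moves from there.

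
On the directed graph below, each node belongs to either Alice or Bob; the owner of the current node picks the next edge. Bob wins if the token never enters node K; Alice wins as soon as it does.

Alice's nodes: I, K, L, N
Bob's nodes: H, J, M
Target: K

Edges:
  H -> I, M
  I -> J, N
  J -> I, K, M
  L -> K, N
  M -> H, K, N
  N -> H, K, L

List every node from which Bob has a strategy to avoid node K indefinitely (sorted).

H, J, M

A0 = {K}
A1: add {L, N} — L (Alice) has L→K; N (Alice) has N→K.
A2: add {I} — I (Alice) has I→N.
A3 = A2; e.g. H (Bob) can still go to M. Fixed point.
Alice's attractor = {I, K, L, N}; Bob avoids the target exactly from the complement.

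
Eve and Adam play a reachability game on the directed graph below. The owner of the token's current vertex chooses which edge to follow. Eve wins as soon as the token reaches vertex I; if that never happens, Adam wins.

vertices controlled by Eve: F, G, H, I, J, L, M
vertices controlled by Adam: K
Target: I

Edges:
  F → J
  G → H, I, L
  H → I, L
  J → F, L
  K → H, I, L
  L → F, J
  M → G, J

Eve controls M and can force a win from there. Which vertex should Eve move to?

A0 = {I}
A1: add {G, H} — G (Eve) has G→I; H (Eve) has H→I.
A2: add {M} — M (Eve) has M→G.
A3 = A2; e.g. F (Eve) has no edge into A2. Fixed point.
From M, successor G is in the attractor (rank 1); the other successor J is not.

G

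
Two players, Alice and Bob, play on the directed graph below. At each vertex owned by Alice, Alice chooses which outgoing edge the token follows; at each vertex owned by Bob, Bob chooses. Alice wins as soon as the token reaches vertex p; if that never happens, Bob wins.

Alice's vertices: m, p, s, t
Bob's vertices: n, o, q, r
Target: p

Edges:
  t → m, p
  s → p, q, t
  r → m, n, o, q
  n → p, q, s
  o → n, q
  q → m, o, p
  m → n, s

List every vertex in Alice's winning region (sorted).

A0 = {p}
A1: add {s, t} — s (Alice) has s→p; t (Alice) has t→p.
A2: add {m} — m (Alice) has m→s.
A3 = A2; e.g. n (Bob) can still go to q. Fixed point.
Alice's winning region = {m, p, s, t}.

m, p, s, t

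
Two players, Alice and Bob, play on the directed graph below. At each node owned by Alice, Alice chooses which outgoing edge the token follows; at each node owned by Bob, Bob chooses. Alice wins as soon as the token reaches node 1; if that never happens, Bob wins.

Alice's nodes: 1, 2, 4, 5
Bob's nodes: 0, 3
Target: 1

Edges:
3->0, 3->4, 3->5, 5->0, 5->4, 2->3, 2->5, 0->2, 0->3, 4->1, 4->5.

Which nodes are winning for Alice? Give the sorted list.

A0 = {1}
A1: add {4} — 4 (Alice) has 4→1.
A2: add {5} — 5 (Alice) has 5→4.
A3: add {2} — 2 (Alice) has 2→5.
A4 = A3; e.g. 0 (Bob) can still go to 3. Fixed point.
Alice's winning region = {1, 2, 4, 5}.

1, 2, 4, 5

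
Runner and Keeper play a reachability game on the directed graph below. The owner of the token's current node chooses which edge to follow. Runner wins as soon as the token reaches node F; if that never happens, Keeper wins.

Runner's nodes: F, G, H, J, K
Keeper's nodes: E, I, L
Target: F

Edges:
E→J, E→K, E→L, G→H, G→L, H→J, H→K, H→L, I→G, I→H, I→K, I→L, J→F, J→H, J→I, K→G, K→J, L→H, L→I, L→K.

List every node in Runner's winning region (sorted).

A0 = {F}
A1: add {J} — J (Runner) has J→F.
A2: add {H, K} — H (Runner) has H→J; K (Runner) has K→J.
A3: add {G} — G (Runner) has G→H.
A4 = A3; e.g. E (Keeper) can still go to L. Fixed point.
Runner's winning region = {F, G, H, J, K}.

F, G, H, J, K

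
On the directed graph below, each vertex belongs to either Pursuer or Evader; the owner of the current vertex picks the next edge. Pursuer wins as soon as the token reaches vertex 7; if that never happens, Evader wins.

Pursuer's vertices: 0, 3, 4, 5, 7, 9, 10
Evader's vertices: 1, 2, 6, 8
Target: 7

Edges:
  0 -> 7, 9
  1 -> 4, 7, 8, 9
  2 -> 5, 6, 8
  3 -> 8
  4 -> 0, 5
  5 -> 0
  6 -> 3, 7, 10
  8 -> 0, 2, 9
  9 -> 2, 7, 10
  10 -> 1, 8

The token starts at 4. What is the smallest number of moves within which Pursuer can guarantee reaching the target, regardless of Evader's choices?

2

A0 = {7}
A1: add {0, 9} — 0 (Pursuer) has 0→7; 9 (Pursuer) has 9→7.
A2: add {4, 5} — 4 (Pursuer) has 4→0; 5 (Pursuer) has 5→0.
A3 = A2; e.g. 1 (Evader) can still go to 8. Fixed point.
4 enters the attractor at level 2, so Pursuer can force the target in 2 moves from there.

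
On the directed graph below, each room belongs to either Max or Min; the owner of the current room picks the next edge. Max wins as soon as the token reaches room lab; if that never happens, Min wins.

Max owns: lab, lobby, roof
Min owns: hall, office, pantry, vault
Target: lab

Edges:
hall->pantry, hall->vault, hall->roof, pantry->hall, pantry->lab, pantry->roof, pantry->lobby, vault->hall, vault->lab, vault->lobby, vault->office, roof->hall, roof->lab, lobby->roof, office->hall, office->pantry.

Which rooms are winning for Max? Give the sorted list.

A0 = {lab}
A1: add {roof} — roof (Max) has roof→lab.
A2: add {lobby} — lobby (Max) has lobby→roof.
A3 = A2; e.g. hall (Min) can still go to pantry. Fixed point.
Max's winning region = {lab, lobby, roof}.

lab, lobby, roof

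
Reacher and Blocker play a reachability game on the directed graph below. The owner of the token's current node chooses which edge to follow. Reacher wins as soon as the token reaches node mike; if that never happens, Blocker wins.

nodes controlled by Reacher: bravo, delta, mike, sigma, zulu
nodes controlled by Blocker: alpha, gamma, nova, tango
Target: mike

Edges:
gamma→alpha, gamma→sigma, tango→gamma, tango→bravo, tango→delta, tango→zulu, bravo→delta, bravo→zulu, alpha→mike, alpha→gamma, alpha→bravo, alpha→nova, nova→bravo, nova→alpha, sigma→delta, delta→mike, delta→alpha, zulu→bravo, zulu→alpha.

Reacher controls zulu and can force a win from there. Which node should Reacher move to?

A0 = {mike}
A1: add {delta} — delta (Reacher) has delta→mike.
A2: add {bravo, sigma} — bravo (Reacher) has bravo→delta; sigma (Reacher) has sigma→delta.
A3: add {zulu} — zulu (Reacher) has zulu→bravo.
A4 = A3; e.g. gamma (Blocker) can still go to alpha. Fixed point.
From zulu, successor bravo is in the attractor (rank 2); the other successor alpha is not.

bravo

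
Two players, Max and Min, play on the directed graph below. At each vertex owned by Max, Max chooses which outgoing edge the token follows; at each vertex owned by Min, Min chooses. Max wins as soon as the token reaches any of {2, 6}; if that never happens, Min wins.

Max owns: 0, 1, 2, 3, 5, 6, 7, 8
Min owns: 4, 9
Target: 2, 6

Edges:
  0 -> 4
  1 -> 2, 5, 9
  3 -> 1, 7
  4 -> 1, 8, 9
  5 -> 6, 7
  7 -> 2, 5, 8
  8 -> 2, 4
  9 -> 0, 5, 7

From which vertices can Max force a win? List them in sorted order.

1, 2, 3, 5, 6, 7, 8

A0 = {2, 6}
A1: add {1, 5, 7, 8} — 1 (Max) has 1→2; 5 (Max) has 5→6; 7 (Max) has 7→2; 8 (Max) has 8→2.
A2: add {3} — 3 (Max) has 3→1.
A3 = A2; e.g. 0 (Max) has no edge into A2. Fixed point.
Max's winning region = {1, 2, 3, 5, 6, 7, 8}.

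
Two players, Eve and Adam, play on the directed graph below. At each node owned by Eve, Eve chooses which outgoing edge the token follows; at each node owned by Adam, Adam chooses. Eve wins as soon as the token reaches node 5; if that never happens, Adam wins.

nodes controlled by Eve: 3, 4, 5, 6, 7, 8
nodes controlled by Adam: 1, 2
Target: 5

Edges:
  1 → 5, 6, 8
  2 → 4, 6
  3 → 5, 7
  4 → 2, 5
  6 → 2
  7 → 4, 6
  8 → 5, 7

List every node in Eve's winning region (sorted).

A0 = {5}
A1: add {3, 4, 8} — 3 (Eve) has 3→5; 4 (Eve) has 4→5; 8 (Eve) has 8→5.
A2: add {7} — 7 (Eve) has 7→4.
A3 = A2; e.g. 1 (Adam) can still go to 6. Fixed point.
Eve's winning region = {3, 4, 5, 7, 8}.

3, 4, 5, 7, 8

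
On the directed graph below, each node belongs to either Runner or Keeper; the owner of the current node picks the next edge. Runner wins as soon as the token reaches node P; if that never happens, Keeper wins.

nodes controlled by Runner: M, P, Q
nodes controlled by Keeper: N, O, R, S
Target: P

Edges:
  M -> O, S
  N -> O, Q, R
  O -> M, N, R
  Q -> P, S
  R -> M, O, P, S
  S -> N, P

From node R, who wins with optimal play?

Keeper

A0 = {P}
A1: add {Q} — Q (Runner) has Q→P.
A2 = A1; e.g. M (Runner) has no edge into A1. Fixed point.
R never enters the attractor, so Keeper can avoid the target forever.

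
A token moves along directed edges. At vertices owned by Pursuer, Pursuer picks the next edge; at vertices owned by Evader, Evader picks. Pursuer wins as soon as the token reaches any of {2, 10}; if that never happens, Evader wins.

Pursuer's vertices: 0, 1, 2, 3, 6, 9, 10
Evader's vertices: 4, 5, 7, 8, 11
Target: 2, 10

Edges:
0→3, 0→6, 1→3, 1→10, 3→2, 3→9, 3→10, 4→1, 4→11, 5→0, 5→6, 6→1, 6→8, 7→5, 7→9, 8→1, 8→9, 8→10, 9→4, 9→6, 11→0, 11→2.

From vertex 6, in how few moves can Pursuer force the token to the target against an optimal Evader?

A0 = {2, 10}
A1: add {1, 3} — 1 (Pursuer) has 1→10; 3 (Pursuer) has 3→2.
A2: add {0, 6} — 0 (Pursuer) has 0→3; 6 (Pursuer) has 6→1.
6 enters the attractor at level 2, so Pursuer can force the target in 2 moves from there.

2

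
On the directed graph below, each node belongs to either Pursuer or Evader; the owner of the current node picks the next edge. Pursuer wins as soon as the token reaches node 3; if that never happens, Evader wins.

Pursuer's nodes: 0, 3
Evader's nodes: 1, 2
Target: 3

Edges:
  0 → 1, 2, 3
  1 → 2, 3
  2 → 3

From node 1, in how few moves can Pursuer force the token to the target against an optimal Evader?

A0 = {3}
A1: add {0, 2} — 0 (Pursuer) has 0→3; 2 (Evader): all of {3} already in.
A2: add {1} — 1 (Evader): all of {2, 3} already in.
A2 = all vertices. Fixed point.
1 enters the attractor at level 2, so Pursuer can force the target in 2 moves from there.

2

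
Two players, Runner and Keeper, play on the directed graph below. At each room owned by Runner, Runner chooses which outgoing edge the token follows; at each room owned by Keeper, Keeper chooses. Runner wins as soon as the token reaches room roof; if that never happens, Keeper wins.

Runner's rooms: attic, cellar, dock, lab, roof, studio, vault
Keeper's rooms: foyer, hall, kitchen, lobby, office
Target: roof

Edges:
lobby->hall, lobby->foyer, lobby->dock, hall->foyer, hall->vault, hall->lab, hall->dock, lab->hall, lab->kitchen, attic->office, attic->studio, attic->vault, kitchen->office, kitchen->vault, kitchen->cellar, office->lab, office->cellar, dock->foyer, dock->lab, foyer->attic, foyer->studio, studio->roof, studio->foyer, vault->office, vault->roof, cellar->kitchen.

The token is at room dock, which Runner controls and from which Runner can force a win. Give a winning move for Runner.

A0 = {roof}
A1: add {studio, vault} — studio (Runner) has studio→roof; vault (Runner) has vault→roof.
A2: add {attic} — attic (Runner) has attic→studio.
A3: add {foyer} — foyer (Keeper): all of {attic, studio} already in.
A4: add {dock} — dock (Runner) has dock→foyer.
A5 = A4; e.g. office (Keeper) can still go to lab. Fixed point.
From dock, successor foyer is in the attractor (rank 3); the other successor lab is not.

foyer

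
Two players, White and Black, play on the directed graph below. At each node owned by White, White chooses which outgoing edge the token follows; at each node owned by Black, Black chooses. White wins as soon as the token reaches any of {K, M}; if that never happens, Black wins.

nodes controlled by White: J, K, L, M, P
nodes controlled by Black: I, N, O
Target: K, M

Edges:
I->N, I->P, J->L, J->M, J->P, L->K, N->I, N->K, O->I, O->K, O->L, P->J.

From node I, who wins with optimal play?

Black

A0 = {K, M}
A1: add {J, L} — J (White) has J→M; L (White) has L→K.
A2: add {P} — P (White) has P→J.
A3 = A2; e.g. I (Black) can still go to N. Fixed point.
I never enters the attractor, so Black can avoid the target forever.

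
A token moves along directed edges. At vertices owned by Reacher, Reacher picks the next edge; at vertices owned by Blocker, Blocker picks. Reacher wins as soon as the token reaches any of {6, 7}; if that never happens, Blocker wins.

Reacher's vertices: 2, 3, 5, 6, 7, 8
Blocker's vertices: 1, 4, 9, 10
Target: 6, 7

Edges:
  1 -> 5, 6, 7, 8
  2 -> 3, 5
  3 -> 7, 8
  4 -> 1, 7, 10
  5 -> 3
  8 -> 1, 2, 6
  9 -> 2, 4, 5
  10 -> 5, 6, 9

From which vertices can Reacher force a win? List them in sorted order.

1, 2, 3, 5, 6, 7, 8

A0 = {6, 7}
A1: add {3, 8} — 3 (Reacher) has 3→7; 8 (Reacher) has 8→6.
A2: add {2, 5} — 2 (Reacher) has 2→3; 5 (Reacher) has 5→3.
A3: add {1} — 1 (Blocker): all of {5, 6, 7, 8} already in.
A4 = A3; e.g. 4 (Blocker) can still go to 10. Fixed point.
Reacher's winning region = {1, 2, 3, 5, 6, 7, 8}.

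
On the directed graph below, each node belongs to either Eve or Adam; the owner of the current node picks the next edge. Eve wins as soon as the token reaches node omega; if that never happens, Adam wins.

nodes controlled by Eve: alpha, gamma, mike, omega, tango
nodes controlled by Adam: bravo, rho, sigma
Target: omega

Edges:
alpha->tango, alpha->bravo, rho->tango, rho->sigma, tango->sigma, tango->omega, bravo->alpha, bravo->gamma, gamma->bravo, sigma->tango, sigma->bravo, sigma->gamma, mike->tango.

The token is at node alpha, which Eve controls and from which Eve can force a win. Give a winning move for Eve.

A0 = {omega}
A1: add {tango} — tango (Eve) has tango→omega.
A2: add {alpha, mike} — alpha (Eve) has alpha→tango; mike (Eve) has mike→tango.
A3 = A2; e.g. rho (Adam) can still go to sigma. Fixed point.
From alpha, successor tango is in the attractor (rank 1); the other successor bravo is not.

tango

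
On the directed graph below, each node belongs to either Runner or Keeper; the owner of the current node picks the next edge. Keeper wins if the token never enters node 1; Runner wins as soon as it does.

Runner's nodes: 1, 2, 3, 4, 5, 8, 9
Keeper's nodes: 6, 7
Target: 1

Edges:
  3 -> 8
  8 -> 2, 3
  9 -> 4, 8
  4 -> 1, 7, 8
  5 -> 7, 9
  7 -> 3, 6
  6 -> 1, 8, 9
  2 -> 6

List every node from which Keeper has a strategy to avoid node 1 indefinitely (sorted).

2, 3, 6, 7, 8

A0 = {1}
A1: add {4} — 4 (Runner) has 4→1.
A2: add {9} — 9 (Runner) has 9→4.
A3: add {5} — 5 (Runner) has 5→9.
A4 = A3; e.g. 2 (Runner) has no edge into A3. Fixed point.
Runner's attractor = {1, 4, 5, 9}; Keeper avoids the target exactly from the complement.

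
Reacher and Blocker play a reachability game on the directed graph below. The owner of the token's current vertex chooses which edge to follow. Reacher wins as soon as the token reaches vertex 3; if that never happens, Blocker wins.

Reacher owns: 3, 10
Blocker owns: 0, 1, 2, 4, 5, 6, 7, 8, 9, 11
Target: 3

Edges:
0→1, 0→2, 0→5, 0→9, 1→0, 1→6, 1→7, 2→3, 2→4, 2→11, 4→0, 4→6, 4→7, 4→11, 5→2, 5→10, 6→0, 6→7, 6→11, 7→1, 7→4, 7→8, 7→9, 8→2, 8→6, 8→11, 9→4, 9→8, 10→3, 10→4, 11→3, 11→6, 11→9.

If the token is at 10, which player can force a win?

Reacher

A0 = {3}
A1: add {10} — 10 (Reacher) has 10→3.
A2 = A1; e.g. 0 (Blocker) can still go to 1. Fixed point.
10 ∈ A1, so Reacher can force the target.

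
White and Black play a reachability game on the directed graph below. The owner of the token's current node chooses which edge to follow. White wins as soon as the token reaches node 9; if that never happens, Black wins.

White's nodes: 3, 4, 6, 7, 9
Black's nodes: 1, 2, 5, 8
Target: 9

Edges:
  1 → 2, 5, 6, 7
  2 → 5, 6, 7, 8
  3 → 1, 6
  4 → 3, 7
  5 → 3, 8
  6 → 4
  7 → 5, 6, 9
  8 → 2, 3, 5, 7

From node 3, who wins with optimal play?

A0 = {9}
A1: add {7} — 7 (White) has 7→9.
A2: add {4} — 4 (White) has 4→7.
A3: add {6} — 6 (White) has 6→4.
A4: add {3} — 3 (White) has 3→6.
A5 = A4; e.g. 1 (Black) can still go to 2. Fixed point.
3 ∈ A4, so White can force the target.

White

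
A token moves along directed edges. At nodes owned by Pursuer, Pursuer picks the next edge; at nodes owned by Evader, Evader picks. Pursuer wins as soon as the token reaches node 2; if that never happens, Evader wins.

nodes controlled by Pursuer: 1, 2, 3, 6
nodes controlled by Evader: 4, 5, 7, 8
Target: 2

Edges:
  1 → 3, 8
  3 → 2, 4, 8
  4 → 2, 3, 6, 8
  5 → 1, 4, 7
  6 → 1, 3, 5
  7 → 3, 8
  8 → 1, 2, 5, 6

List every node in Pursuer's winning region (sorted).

A0 = {2}
A1: add {3} — 3 (Pursuer) has 3→2.
A2: add {1, 6} — 1 (Pursuer) has 1→3; 6 (Pursuer) has 6→3.
A3 = A2; e.g. 4 (Evader) can still go to 8. Fixed point.
Pursuer's winning region = {1, 2, 3, 6}.

1, 2, 3, 6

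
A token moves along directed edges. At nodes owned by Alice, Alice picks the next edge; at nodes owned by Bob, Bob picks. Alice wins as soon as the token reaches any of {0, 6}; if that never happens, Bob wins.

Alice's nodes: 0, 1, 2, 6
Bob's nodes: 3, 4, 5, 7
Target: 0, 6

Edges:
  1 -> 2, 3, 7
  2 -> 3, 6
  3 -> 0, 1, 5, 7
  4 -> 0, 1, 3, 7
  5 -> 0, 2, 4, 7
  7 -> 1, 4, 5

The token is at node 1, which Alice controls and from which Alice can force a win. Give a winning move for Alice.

2

A0 = {0, 6}
A1: add {2} — 2 (Alice) has 2→6.
A2: add {1} — 1 (Alice) has 1→2.
A3 = A2; e.g. 3 (Bob) can still go to 5. Fixed point.
From 1, successor 2 is in the attractor (rank 1); the other successors 3, 7 are not.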